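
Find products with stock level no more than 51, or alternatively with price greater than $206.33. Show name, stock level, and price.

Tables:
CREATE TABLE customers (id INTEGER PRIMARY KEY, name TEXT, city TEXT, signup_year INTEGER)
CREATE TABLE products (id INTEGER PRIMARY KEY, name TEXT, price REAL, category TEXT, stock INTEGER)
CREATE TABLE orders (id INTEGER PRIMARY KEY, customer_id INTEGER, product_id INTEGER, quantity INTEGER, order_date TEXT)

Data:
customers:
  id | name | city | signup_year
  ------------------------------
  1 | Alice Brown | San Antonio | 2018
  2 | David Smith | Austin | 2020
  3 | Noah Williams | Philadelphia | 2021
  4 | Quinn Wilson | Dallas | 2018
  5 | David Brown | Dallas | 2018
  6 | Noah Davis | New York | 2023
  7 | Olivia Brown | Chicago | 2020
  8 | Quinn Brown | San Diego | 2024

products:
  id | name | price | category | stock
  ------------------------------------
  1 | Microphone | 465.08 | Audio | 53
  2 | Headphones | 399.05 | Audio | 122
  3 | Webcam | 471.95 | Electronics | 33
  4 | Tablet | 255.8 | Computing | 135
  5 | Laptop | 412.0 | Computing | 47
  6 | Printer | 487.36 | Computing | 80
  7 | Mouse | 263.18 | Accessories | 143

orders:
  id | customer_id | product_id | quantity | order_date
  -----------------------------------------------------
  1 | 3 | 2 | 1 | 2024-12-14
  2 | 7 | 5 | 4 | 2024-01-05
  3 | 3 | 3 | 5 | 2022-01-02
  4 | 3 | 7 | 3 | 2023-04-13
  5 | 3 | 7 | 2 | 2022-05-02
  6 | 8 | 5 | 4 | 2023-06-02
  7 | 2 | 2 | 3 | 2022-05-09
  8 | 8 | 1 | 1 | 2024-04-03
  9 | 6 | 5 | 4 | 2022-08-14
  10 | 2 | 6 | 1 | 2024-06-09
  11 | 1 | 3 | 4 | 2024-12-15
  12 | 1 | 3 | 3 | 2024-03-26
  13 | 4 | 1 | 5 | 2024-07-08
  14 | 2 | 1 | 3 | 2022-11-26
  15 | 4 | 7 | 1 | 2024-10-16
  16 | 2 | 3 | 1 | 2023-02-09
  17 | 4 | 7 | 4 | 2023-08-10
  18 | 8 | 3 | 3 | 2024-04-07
SELECT name, stock, price FROM products WHERE stock <= 51 OR price > 206.33

Execution result:
name | stock | price
Microphone | 53 | 465.08
Headphones | 122 | 399.05
Webcam | 33 | 471.95
Tablet | 135 | 255.80
Laptop | 47 | 412.00
Printer | 80 | 487.36
Mouse | 143 | 263.18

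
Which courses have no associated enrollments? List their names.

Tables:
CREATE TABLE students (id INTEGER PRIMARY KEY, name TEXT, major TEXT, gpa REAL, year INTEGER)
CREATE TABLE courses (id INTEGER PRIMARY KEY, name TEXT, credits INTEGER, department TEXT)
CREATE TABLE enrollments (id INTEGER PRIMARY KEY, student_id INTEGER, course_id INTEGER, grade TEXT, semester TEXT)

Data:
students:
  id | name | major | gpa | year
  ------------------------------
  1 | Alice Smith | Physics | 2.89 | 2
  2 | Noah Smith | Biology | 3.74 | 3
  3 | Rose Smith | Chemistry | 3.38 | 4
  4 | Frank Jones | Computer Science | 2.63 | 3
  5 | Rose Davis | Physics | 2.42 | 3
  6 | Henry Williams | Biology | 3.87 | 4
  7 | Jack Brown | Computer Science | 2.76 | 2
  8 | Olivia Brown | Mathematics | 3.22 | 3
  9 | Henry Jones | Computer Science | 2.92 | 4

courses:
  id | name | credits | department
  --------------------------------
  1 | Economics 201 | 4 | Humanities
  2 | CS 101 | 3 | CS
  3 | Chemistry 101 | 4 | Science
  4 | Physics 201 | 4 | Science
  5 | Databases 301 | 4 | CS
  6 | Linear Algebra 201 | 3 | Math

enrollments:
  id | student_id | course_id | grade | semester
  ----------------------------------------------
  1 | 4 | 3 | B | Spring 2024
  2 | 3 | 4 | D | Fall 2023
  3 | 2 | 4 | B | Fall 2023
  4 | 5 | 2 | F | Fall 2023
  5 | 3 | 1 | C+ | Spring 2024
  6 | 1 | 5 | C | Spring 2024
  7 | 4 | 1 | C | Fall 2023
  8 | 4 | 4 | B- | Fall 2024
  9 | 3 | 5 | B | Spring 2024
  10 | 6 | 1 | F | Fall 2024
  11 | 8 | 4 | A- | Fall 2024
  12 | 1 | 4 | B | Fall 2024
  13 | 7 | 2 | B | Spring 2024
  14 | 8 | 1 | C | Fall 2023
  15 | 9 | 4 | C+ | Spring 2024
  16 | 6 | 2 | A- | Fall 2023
SELECT p.name FROM courses p LEFT JOIN enrollments c ON c.course_id = p.id WHERE c.id IS NULL

Execution result:
Linear Algebra 201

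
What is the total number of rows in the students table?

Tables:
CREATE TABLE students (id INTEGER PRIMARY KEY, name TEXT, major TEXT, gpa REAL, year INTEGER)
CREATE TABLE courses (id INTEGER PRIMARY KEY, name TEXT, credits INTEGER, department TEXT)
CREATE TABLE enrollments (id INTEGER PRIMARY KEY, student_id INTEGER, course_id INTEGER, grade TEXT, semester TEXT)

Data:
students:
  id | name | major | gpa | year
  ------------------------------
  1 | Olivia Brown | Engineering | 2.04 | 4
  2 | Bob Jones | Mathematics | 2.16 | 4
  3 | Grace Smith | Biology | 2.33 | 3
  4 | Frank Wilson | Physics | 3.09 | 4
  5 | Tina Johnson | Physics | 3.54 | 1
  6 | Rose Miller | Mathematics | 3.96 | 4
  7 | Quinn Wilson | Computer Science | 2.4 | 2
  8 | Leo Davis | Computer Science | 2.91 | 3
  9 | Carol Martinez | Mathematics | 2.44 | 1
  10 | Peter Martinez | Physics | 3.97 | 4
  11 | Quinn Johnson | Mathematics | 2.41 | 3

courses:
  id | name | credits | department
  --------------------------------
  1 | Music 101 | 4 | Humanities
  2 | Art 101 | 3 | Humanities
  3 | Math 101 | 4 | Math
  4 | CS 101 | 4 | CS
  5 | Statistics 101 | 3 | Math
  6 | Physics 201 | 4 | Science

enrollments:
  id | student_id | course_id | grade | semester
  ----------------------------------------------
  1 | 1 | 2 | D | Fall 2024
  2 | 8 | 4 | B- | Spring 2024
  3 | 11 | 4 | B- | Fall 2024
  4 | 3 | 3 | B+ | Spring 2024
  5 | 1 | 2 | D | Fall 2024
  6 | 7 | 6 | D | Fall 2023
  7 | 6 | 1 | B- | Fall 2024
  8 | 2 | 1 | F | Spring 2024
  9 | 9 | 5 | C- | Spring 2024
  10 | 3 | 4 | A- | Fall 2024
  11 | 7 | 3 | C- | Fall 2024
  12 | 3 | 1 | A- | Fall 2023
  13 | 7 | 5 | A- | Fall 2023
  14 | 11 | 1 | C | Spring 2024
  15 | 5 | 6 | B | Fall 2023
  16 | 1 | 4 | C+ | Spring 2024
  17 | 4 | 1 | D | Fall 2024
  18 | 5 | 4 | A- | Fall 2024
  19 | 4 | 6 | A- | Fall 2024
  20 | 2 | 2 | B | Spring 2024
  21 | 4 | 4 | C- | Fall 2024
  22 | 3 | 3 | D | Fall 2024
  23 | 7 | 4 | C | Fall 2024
SELECT COUNT(*) FROM students

Execution result:
11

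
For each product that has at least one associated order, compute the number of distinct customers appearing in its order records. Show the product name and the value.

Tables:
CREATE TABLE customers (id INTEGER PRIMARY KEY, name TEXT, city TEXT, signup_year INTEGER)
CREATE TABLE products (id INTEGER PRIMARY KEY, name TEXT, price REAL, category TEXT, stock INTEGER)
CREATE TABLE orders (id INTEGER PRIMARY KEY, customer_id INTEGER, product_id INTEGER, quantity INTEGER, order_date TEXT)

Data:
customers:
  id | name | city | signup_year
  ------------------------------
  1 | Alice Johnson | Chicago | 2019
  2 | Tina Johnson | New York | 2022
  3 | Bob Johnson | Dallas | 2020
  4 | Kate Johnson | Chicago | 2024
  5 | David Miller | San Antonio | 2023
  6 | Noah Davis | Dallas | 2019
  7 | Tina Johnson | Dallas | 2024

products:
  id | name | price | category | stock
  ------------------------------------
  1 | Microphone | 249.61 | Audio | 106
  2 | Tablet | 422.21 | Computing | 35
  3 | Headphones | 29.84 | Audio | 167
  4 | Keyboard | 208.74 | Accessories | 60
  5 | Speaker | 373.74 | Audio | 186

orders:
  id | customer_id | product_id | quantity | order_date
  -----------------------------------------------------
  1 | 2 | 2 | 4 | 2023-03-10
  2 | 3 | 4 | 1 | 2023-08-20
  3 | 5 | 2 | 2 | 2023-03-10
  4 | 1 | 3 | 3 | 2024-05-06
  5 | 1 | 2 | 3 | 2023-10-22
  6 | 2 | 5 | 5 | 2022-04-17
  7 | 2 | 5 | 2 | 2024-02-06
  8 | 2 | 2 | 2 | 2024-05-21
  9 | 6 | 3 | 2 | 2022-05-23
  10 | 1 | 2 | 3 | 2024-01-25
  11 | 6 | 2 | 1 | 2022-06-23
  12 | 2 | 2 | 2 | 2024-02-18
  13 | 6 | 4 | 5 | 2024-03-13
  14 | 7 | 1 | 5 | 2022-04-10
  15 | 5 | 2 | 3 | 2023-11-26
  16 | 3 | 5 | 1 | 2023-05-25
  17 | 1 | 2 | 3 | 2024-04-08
SELECT p.name, COUNT(DISTINCT c.customer_id) AS distinct_customer_count FROM orders c JOIN products p ON c.product_id = p.id GROUP BY p.id, p.name

Execution result:
name | distinct_customer_count
Microphone | 1
Tablet | 4
Headphones | 2
Keyboard | 2
Speaker | 2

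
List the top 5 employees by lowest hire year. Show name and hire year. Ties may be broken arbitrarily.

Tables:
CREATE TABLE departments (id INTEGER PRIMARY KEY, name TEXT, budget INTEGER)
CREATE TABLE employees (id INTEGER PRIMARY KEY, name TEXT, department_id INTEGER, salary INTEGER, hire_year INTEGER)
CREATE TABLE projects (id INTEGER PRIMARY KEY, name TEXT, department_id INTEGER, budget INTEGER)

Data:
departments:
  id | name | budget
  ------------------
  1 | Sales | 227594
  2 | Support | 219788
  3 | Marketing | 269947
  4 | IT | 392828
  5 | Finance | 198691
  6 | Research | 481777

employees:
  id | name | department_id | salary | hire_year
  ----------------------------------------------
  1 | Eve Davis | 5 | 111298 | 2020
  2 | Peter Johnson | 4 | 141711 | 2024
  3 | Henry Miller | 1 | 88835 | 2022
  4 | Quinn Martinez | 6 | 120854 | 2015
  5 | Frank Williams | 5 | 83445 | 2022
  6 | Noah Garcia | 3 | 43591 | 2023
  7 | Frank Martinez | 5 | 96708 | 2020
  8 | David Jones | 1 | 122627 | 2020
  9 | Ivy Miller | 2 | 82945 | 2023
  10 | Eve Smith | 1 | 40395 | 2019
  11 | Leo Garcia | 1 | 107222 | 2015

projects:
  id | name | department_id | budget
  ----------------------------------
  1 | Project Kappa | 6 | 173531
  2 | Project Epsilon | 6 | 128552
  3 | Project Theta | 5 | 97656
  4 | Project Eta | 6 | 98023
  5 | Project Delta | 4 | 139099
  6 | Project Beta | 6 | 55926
SELECT name, hire_year FROM employees ORDER BY hire_year ASC LIMIT 5

Execution result:
name | hire_year
Quinn Martinez | 2015
Leo Garcia | 2015
Eve Smith | 2019
Eve Davis | 2020
Frank Martinez | 2020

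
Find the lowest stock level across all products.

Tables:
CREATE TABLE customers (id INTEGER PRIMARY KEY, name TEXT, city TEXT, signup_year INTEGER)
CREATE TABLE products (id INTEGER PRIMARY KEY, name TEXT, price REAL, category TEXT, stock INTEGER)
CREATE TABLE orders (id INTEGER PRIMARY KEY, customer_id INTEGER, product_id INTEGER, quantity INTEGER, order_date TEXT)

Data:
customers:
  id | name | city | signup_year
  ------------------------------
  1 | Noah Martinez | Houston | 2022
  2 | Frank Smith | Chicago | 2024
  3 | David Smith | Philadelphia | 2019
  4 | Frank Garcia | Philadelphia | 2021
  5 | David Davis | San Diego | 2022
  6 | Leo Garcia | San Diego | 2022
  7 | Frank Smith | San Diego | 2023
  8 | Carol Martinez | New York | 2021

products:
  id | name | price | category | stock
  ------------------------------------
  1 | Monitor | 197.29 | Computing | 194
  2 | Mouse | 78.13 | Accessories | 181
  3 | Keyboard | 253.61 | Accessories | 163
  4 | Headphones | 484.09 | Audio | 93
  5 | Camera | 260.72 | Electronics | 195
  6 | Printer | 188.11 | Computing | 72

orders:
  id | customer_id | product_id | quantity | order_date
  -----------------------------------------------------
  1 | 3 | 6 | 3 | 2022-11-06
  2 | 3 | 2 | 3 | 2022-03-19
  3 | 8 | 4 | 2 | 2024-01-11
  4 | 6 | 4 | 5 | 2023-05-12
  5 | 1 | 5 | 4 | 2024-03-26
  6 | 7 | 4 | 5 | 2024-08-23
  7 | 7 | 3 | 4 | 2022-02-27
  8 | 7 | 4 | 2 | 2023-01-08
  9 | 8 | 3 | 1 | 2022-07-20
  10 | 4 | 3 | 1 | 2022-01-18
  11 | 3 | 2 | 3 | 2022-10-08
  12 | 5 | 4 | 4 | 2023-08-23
SELECT MIN(stock) FROM products

Execution result:
72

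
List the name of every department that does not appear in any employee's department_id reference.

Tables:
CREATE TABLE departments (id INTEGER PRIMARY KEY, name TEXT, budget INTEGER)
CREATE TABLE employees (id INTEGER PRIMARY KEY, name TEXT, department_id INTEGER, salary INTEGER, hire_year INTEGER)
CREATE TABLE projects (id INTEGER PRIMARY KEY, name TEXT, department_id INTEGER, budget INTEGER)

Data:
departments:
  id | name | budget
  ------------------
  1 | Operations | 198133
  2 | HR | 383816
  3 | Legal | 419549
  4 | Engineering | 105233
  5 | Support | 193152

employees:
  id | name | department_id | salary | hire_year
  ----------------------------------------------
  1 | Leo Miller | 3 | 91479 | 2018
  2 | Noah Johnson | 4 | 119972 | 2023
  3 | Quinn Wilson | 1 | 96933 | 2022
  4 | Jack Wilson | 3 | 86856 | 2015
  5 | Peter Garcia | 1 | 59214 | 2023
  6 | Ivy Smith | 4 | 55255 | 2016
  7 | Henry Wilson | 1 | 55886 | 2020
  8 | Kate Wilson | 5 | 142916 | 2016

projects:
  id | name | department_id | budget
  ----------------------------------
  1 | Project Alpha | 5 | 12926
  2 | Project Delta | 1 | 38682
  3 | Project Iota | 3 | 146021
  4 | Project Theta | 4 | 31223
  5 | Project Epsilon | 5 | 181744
SELECT p.name FROM departments p LEFT JOIN employees c ON c.department_id = p.id WHERE c.id IS NULL

Execution result:
HR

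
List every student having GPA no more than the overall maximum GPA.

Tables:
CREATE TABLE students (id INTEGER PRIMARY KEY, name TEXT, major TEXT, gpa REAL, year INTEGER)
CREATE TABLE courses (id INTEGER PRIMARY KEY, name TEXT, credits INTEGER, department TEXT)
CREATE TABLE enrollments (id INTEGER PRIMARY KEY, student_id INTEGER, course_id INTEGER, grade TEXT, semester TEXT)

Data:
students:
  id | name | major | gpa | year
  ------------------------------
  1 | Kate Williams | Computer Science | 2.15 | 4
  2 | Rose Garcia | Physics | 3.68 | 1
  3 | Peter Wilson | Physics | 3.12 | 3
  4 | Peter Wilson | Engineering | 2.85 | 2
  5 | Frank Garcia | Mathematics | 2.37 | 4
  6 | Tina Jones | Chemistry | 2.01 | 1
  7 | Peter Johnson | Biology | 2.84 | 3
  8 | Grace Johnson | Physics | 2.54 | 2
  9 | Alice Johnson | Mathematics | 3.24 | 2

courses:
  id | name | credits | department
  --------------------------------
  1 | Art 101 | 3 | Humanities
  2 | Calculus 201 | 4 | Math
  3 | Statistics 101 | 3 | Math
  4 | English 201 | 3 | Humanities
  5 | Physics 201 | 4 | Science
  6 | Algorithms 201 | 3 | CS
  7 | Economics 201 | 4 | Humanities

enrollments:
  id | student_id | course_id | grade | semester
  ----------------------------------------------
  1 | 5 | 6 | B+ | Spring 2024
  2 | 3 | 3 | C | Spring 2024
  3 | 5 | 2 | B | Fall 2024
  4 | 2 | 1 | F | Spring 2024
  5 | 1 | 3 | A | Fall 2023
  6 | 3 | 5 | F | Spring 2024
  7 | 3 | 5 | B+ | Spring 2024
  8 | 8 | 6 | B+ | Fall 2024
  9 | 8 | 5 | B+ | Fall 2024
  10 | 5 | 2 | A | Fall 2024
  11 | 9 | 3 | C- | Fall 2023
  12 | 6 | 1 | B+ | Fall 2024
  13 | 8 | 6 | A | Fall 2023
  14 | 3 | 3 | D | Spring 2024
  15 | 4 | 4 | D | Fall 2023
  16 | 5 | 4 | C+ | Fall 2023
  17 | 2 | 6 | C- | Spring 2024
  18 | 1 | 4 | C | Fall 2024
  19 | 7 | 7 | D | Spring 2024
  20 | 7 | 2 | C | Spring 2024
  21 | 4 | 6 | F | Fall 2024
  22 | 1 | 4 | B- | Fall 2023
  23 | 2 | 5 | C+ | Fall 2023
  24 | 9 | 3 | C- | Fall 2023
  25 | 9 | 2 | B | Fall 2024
SELECT name, gpa FROM students WHERE gpa <= (SELECT MAX(gpa) FROM students)

Execution result:
name | gpa
Kate Williams | 2.15
Rose Garcia | 3.68
Peter Wilson | 3.12
Peter Wilson | 2.85
Frank Garcia | 2.37
Tina Jones | 2.01
Peter Johnson | 2.84
Grace Johnson | 2.54
Alice Johnson | 3.24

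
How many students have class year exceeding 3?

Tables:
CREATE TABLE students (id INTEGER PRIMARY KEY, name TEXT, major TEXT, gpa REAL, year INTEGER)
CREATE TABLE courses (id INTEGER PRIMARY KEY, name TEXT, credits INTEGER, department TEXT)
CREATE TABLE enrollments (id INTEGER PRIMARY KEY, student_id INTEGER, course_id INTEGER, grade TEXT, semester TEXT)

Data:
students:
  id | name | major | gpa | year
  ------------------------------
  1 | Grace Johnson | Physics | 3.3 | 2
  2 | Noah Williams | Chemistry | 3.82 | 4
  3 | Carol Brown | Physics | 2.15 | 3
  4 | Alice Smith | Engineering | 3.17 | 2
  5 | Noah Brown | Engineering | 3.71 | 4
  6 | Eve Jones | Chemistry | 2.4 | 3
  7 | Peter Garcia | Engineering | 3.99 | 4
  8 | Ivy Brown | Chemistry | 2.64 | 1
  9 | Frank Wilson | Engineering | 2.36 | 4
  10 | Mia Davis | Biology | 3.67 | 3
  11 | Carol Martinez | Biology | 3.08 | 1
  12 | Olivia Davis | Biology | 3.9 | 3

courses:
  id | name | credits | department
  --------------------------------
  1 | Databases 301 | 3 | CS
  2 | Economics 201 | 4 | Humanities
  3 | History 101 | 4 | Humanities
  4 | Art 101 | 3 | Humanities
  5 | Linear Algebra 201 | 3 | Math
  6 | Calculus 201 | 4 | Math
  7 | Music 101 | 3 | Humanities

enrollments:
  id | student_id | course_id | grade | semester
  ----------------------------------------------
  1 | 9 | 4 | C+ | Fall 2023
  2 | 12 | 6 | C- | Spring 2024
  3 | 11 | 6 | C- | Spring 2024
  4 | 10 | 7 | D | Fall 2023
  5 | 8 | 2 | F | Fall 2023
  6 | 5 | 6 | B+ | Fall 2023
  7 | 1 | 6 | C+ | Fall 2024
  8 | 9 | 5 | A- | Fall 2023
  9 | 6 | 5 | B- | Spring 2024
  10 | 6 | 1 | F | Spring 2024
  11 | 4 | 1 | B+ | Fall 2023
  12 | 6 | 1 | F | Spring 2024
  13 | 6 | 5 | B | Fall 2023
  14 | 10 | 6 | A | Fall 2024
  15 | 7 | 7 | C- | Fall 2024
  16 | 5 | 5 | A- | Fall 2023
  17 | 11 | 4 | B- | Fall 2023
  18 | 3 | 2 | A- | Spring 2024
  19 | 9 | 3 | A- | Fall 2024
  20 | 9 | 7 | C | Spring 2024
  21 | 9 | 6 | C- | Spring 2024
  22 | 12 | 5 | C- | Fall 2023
SELECT COUNT(*) FROM students WHERE year > 3

Execution result:
4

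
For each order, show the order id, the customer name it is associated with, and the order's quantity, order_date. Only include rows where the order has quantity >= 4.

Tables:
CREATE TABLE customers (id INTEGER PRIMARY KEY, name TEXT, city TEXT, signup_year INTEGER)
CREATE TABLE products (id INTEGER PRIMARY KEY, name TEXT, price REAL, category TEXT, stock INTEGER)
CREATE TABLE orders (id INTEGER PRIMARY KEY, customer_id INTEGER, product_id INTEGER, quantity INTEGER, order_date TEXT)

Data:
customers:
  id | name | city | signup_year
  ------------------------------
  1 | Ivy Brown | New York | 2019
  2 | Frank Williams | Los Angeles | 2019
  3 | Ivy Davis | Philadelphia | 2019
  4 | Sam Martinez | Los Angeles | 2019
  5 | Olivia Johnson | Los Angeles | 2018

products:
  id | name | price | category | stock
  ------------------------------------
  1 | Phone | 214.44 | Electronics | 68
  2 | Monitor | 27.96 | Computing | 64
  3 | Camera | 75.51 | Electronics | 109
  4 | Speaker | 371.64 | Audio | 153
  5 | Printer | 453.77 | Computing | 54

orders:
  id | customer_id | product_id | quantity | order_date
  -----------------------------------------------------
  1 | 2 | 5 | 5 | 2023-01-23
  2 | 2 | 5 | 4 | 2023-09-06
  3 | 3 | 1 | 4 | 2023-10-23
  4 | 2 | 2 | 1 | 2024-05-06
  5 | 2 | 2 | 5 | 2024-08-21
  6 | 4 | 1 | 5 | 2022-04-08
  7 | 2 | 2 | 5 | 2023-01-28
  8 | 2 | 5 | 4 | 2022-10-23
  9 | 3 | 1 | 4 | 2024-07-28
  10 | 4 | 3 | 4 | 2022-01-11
SELECT c.id, p.name AS customer, c.quantity, c.order_date FROM orders c JOIN customers p ON c.customer_id = p.id WHERE c.quantity >= 4

Execution result:
id | customer | quantity | order_date
1 | Frank Williams | 5 | 2023-01-23
2 | Frank Williams | 4 | 2023-09-06
3 | Ivy Davis | 4 | 2023-10-23
5 | Frank Williams | 5 | 2024-08-21
6 | Sam Martinez | 5 | 2022-04-08
7 | Frank Williams | 5 | 2023-01-28
8 | Frank Williams | 4 | 2022-10-23
9 | Ivy Davis | 4 | 2024-07-28
10 | Sam Martinez | 4 | 2022-01-11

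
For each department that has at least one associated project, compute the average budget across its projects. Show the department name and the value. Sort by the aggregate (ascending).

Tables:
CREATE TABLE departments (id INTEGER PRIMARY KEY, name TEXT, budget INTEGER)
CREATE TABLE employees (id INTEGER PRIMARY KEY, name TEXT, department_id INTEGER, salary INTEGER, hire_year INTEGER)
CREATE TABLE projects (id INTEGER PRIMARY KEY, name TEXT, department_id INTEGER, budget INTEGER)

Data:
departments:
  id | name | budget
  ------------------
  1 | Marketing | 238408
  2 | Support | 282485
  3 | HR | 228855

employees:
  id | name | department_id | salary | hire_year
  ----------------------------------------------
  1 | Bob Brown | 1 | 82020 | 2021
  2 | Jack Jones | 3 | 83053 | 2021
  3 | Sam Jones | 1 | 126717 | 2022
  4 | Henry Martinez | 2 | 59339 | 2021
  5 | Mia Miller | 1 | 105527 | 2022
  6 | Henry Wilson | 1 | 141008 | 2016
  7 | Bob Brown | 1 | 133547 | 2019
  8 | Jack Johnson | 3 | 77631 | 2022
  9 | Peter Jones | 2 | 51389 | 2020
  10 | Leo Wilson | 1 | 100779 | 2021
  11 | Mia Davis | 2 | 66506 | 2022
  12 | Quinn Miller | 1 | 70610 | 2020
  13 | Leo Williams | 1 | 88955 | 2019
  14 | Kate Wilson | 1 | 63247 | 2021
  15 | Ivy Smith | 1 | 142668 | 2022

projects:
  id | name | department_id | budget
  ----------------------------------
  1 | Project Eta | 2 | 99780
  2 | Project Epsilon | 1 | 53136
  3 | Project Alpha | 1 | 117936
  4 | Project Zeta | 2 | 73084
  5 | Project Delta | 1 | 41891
SELECT p.name, AVG(c.budget) AS avg_budget FROM projects c JOIN departments p ON c.department_id = p.id GROUP BY p.id, p.name ORDER BY avg_budget ASC

Execution result:
name | avg_budget
Marketing | 70987.67
Support | 86432.00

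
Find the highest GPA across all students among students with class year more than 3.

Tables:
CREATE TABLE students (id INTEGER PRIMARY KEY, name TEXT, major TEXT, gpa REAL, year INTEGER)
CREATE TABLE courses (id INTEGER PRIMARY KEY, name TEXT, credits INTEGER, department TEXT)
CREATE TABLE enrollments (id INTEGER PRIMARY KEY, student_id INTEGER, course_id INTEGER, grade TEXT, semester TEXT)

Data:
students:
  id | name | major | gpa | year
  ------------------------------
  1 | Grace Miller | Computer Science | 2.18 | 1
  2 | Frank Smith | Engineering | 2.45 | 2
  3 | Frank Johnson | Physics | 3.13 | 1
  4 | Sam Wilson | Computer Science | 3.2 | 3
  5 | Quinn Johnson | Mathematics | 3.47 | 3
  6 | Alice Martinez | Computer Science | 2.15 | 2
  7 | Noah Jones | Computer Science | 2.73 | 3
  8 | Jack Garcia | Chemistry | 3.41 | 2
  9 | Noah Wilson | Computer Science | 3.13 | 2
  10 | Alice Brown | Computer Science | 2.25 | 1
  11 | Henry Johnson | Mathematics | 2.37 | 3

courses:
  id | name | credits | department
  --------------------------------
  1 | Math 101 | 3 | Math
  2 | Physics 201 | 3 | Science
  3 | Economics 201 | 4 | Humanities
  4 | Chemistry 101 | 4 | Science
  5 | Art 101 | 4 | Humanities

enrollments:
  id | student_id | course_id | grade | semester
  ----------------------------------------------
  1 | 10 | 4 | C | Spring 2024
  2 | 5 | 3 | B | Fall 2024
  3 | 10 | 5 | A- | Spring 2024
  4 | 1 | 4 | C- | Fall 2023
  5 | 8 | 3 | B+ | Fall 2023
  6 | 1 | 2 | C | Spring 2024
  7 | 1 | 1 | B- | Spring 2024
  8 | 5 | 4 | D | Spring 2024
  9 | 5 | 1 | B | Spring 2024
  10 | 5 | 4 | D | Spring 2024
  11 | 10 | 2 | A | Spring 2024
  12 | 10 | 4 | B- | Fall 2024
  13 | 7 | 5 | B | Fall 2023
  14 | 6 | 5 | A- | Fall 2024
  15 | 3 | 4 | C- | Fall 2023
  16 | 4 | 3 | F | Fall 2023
SELECT MAX(gpa) FROM students WHERE year > 3

Execution result:
NULL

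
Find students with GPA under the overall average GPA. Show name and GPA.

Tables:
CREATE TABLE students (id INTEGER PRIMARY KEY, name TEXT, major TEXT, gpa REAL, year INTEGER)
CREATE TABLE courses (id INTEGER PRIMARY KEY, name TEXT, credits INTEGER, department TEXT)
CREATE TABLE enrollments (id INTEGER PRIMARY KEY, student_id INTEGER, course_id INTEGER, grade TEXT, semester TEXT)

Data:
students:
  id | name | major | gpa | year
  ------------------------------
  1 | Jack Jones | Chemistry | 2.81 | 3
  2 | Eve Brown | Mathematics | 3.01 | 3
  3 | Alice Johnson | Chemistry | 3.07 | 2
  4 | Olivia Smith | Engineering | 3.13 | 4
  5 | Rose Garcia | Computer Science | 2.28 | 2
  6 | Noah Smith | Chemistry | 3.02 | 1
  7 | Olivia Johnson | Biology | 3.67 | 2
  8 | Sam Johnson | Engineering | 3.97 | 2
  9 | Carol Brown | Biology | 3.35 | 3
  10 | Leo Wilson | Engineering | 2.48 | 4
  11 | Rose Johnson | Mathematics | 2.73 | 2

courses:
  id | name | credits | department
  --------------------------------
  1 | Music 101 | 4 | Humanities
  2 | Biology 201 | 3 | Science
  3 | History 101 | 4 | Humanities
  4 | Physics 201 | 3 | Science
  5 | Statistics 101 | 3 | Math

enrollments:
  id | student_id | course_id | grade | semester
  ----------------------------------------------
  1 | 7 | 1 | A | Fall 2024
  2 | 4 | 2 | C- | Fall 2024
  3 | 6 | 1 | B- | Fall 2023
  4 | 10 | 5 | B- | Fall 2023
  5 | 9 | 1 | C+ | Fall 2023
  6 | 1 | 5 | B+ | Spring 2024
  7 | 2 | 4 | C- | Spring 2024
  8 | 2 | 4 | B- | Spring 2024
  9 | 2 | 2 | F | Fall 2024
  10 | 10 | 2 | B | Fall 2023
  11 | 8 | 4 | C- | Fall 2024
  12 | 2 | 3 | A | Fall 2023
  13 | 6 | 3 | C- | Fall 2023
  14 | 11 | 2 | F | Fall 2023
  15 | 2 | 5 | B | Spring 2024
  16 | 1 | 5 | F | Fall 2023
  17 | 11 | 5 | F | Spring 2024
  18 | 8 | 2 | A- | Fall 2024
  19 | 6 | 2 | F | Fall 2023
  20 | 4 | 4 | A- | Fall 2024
SELECT name, gpa FROM students WHERE gpa < (SELECT AVG(gpa) FROM students)

Execution result:
name | gpa
Jack Jones | 2.81
Eve Brown | 3.01
Rose Garcia | 2.28
Noah Smith | 3.02
Leo Wilson | 2.48
Rose Johnson | 2.73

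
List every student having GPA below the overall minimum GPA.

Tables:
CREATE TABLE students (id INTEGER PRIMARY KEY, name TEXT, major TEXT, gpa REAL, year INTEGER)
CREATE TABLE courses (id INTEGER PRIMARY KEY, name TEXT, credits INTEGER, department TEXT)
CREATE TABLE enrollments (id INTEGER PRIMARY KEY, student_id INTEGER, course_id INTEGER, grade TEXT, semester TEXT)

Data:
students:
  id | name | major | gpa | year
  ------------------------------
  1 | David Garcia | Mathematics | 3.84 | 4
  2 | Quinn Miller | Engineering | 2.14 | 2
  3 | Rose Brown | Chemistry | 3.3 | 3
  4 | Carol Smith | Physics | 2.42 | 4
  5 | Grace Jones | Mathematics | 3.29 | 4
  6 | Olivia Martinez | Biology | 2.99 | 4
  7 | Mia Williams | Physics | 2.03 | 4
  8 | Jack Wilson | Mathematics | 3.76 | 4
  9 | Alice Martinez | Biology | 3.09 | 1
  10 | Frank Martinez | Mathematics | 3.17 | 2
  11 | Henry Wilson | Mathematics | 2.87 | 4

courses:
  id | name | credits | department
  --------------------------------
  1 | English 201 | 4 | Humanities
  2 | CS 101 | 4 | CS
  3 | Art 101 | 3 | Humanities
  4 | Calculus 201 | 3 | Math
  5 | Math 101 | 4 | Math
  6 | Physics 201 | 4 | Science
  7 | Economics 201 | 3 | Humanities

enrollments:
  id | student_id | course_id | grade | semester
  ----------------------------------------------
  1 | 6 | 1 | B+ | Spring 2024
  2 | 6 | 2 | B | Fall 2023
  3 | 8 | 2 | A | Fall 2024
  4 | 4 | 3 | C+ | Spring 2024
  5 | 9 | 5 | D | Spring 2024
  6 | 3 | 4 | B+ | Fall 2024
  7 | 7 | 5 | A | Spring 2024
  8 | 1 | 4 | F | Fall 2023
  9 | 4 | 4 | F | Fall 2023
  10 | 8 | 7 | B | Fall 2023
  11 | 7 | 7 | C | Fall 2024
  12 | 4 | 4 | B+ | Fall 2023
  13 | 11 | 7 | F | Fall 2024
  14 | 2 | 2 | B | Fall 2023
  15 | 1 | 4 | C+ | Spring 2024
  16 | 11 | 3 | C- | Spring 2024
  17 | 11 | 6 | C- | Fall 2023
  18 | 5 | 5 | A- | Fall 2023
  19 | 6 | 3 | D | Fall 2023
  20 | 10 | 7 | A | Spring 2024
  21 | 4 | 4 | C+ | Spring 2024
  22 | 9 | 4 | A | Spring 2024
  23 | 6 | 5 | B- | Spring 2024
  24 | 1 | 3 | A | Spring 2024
SELECT name, gpa FROM students WHERE gpa < (SELECT MIN(gpa) FROM students)

Execution result:
(no rows)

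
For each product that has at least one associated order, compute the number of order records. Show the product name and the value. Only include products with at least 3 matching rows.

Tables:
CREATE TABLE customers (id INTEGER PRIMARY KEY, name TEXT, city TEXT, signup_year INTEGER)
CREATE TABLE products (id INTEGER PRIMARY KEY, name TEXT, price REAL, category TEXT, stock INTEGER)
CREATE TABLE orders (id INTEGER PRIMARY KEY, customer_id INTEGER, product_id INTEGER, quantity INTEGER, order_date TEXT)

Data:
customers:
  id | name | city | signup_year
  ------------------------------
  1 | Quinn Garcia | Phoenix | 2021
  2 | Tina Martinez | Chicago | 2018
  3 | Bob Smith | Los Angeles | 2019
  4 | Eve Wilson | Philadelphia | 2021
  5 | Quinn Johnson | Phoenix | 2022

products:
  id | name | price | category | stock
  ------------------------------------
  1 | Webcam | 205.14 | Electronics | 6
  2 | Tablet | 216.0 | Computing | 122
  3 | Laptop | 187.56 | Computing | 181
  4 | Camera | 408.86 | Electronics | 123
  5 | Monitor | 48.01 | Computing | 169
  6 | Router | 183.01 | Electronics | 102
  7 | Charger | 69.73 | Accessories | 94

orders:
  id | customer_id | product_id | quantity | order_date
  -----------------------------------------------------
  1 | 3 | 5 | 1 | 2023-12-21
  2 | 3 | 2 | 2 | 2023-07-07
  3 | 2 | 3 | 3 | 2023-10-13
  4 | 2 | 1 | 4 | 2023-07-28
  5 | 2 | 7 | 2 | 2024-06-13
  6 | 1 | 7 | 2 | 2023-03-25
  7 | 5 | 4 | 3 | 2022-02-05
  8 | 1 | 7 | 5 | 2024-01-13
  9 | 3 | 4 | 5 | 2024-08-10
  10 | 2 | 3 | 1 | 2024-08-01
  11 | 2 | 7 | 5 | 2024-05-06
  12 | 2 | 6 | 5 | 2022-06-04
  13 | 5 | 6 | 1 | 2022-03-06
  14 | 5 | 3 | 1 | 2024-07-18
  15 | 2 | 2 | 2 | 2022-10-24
SELECT p.name, COUNT(*) AS n FROM orders c JOIN products p ON c.product_id = p.id GROUP BY p.id, p.name HAVING COUNT(*) >= 3

Execution result:
name | n
Laptop | 3
Charger | 4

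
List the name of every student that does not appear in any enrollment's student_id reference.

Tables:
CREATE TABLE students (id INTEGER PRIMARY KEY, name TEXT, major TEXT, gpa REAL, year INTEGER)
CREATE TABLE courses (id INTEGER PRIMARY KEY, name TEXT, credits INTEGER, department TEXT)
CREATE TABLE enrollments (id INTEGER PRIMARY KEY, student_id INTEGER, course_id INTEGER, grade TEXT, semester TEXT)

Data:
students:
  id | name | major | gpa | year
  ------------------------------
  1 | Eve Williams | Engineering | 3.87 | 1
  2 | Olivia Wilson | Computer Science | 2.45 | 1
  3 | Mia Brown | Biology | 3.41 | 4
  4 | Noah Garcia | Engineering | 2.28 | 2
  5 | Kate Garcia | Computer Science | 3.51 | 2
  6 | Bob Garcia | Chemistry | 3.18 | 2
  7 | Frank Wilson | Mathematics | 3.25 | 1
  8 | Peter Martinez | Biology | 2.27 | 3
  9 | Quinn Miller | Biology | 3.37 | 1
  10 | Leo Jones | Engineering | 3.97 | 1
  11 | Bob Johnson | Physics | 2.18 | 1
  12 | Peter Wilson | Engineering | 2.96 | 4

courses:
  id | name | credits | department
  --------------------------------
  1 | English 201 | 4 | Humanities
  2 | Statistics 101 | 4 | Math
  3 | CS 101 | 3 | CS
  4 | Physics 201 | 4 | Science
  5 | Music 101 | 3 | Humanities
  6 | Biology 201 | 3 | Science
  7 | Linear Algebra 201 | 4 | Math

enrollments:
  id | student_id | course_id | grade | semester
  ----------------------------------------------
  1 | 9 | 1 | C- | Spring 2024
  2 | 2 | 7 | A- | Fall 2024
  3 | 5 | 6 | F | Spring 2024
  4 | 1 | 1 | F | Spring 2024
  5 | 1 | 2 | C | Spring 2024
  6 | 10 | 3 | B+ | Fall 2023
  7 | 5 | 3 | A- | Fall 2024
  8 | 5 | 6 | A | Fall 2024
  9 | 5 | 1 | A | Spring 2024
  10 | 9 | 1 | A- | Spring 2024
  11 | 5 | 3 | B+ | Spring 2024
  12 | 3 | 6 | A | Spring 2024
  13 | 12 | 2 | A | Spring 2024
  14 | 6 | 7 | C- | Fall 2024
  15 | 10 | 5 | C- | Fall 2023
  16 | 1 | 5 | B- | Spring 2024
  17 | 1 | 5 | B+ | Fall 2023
SELECT p.name FROM students p LEFT JOIN enrollments c ON c.student_id = p.id WHERE c.id IS NULL

Execution result:
name
Noah Garcia
Frank Wilson
Peter Martinez
Bob Johnson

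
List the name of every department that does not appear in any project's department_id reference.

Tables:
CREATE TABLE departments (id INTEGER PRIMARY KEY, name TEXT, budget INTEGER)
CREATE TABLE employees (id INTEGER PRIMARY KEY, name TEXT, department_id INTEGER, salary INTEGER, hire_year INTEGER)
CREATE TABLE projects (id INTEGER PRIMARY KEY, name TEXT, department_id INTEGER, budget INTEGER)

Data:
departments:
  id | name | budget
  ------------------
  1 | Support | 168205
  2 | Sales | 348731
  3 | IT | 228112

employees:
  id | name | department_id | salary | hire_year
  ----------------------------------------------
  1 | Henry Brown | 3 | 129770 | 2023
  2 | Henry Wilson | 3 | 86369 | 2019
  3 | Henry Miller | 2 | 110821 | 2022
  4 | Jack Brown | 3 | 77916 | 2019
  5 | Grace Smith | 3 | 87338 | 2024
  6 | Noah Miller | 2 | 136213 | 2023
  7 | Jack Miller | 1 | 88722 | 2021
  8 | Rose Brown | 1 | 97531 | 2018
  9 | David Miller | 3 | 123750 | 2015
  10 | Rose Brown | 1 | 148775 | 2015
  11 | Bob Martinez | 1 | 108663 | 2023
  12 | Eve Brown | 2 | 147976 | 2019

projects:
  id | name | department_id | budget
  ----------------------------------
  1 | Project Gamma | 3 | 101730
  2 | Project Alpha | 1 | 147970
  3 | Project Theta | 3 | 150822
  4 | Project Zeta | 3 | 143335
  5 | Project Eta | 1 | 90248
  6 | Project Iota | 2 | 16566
SELECT p.name FROM departments p LEFT JOIN projects c ON c.department_id = p.id WHERE c.id IS NULL

Execution result:
(no rows)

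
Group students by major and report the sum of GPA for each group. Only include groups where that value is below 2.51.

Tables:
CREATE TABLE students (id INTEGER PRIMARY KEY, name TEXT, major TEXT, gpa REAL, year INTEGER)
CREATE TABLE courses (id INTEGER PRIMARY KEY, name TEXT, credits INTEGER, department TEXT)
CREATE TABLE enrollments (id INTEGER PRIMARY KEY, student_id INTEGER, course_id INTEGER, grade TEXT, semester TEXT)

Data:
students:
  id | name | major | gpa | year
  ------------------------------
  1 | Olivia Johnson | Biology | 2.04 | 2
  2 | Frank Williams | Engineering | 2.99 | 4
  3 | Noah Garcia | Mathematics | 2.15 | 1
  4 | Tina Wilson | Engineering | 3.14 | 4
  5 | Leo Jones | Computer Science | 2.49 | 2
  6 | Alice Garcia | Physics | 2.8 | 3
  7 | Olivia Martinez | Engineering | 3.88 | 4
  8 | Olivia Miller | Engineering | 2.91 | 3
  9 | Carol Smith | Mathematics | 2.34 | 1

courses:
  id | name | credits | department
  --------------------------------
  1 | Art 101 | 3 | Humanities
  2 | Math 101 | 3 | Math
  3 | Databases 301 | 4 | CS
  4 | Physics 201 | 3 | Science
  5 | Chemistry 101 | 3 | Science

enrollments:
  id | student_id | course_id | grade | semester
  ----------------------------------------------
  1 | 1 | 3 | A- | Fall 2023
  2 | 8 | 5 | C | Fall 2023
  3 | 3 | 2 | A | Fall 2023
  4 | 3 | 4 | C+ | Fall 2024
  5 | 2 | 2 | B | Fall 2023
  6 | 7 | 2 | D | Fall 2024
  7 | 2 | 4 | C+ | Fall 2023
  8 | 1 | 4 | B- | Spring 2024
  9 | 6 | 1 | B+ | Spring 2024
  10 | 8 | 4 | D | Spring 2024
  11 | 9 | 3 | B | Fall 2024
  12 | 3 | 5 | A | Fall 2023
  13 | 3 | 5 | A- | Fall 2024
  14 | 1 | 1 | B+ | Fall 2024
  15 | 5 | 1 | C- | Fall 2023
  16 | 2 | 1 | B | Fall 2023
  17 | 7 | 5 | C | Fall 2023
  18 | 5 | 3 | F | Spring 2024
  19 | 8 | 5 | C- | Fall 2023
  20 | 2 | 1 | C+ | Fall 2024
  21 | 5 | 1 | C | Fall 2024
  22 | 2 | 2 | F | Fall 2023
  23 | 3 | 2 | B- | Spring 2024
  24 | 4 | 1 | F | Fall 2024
SELECT major, SUM(gpa) AS sum_gpa FROM students GROUP BY major HAVING SUM(gpa) < 2.51

Execution result:
major | sum_gpa
Biology | 2.04
Computer Science | 2.49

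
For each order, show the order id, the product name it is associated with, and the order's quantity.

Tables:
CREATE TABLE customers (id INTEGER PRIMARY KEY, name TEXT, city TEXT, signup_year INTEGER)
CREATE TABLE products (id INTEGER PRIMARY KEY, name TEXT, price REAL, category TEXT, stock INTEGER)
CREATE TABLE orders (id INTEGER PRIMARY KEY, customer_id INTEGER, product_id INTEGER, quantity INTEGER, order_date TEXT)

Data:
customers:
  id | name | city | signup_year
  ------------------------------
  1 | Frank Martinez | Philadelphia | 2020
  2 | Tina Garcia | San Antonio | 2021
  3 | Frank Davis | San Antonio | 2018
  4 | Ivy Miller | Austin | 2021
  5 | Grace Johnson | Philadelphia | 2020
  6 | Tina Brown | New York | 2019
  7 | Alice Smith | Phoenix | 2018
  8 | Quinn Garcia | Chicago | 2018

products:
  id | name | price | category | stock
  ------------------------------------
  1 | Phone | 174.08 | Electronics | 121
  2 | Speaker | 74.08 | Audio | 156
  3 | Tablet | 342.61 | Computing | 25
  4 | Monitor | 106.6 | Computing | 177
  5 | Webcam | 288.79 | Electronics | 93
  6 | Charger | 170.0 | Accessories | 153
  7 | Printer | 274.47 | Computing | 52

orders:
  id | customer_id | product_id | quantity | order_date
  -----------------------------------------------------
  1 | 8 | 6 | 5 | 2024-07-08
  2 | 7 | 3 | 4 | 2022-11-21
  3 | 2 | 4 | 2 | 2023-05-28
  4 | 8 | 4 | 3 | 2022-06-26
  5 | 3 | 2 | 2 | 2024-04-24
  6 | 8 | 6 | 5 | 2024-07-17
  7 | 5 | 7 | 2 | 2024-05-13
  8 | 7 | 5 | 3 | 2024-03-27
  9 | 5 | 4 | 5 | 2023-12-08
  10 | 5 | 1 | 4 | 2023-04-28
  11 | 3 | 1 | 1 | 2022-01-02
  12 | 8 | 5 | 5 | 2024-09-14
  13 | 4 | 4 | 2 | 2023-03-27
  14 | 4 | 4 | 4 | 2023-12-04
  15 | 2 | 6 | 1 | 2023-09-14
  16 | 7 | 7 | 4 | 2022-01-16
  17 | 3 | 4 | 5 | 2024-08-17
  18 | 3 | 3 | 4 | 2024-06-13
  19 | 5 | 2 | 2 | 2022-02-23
SELECT c.id, p.name AS product, c.quantity FROM orders c JOIN products p ON c.product_id = p.id

Execution result:
id | product | quantity
1 | Charger | 5
2 | Tablet | 4
3 | Monitor | 2
4 | Monitor | 3
5 | Speaker | 2
6 | Charger | 5
7 | Printer | 2
8 | Webcam | 3
9 | Monitor | 5
10 | Phone | 4
11 | Phone | 1
12 | Webcam | 5
13 | Monitor | 2
14 | Monitor | 4
15 | Charger | 1
16 | Printer | 4
17 | Monitor | 5
18 | Tablet | 4
19 | Speaker | 2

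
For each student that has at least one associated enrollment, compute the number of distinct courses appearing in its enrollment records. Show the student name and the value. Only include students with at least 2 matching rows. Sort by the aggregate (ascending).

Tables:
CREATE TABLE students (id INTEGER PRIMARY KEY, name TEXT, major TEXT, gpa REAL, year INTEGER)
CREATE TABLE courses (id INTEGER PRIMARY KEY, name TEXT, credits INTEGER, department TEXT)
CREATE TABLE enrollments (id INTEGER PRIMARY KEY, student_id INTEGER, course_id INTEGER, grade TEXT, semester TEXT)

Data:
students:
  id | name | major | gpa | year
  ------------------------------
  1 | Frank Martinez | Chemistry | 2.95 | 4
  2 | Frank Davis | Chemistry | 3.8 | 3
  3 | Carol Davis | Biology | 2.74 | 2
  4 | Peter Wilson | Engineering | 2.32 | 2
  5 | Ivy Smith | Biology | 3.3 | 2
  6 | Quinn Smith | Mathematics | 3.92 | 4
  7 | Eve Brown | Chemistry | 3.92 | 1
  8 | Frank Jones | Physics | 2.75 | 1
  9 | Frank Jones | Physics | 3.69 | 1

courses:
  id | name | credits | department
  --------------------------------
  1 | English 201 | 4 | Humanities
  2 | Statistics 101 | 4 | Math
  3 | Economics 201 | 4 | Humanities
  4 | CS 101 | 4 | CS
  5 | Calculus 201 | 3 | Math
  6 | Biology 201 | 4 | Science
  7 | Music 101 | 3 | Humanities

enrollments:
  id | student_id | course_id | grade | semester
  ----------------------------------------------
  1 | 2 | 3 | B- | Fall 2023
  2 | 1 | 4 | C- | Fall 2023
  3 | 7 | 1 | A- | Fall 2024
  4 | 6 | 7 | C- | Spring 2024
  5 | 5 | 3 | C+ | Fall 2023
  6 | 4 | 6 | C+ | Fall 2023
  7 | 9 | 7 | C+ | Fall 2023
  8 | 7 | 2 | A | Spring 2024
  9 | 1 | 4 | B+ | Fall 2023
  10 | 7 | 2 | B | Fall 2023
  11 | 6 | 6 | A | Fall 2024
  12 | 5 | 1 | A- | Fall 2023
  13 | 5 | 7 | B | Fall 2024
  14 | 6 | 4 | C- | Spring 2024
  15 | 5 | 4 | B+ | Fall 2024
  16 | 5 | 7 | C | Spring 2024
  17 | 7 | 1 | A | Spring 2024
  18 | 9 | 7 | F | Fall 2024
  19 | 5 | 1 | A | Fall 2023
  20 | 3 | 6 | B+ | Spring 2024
SELECT p.name, COUNT(DISTINCT c.course_id) AS distinct_course_count FROM enrollments c JOIN students p ON c.student_id = p.id GROUP BY p.id, p.name HAVING COUNT(*) >= 2 ORDER BY distinct_course_count ASC

Execution result:
name | distinct_course_count
Frank Martinez | 1
Frank Jones | 1
Eve Brown | 2
Quinn Smith | 3
Ivy Smith | 4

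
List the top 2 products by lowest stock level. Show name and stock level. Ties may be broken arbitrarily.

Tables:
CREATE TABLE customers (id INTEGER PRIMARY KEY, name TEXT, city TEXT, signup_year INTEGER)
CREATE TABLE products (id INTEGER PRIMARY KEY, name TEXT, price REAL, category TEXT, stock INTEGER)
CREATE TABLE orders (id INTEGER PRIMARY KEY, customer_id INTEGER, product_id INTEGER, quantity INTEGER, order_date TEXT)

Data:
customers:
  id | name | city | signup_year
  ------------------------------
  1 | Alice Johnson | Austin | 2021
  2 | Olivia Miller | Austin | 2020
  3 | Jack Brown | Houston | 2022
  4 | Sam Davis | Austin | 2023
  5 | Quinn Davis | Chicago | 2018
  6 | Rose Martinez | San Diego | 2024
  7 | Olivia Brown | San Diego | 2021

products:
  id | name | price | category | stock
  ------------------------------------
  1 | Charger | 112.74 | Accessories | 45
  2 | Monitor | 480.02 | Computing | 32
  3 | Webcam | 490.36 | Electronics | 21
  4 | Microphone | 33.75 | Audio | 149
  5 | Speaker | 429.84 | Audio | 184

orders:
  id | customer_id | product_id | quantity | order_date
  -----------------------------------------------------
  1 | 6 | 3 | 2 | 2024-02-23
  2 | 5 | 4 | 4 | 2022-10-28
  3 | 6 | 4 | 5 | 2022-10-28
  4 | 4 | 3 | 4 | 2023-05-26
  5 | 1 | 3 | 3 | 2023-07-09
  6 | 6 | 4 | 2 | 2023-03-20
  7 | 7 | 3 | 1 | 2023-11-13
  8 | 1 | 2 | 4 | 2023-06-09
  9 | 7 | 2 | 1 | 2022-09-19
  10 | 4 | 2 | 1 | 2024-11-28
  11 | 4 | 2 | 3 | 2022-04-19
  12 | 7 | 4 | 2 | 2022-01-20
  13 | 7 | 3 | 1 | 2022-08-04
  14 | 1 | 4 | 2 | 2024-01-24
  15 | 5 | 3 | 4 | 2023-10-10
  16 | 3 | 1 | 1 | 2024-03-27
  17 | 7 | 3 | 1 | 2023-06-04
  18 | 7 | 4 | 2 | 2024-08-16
SELECT name, stock FROM products ORDER BY stock ASC LIMIT 2

Execution result:
name | stock
Webcam | 21
Monitor | 32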